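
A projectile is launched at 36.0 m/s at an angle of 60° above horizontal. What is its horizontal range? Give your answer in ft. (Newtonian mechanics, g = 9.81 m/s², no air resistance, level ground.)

R = v₀² × sin(2θ) / g = 36.0² × sin(2 × 60°) / 9.81 = 1296.0 × 0.866025 / 9.81 = 114.411 m
R = 114.411 m / 0.3048 = 375.4 ft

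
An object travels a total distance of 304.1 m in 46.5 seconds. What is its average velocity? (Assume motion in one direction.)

v_avg = Δd / Δt = 304.1 / 46.5 = 6.54 m/s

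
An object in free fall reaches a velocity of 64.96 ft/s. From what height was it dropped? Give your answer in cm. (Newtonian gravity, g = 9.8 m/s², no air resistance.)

v = 64.96 ft/s × 0.3048 = 19.7998 m/s
h = v² / (2g) = 19.7998² / (2 × 9.8) = 20.0016 m
h = 20.0016 m / 0.01 = 2000 cm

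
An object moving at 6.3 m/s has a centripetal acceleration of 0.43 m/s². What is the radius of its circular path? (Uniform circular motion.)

r = v²/a_c = 6.3²/0.43 = 92.3 m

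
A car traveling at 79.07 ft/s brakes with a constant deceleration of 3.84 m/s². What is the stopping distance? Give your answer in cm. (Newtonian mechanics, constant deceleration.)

v₀ = 79.07 ft/s × 0.3048 = 24.1005 m/s
d = v₀² / (2a) = 24.1005² / (2 × 3.84) = 580.834 / 7.68 = 75.6294 m
d = 75.6294 m / 0.01 = 7563 cm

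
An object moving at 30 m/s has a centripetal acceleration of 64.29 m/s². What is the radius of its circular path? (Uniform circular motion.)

r = v²/a_c = 30²/64.29 = 14.0 m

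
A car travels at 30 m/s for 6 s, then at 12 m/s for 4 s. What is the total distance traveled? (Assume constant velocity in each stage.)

d₁ = v₁t₁ = 30 × 6 = 180 m
d₂ = v₂t₂ = 12 × 4 = 48 m
d_total = 180 + 48 = 228 m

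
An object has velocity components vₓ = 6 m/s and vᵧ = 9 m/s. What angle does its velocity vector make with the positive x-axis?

θ = arctan(vᵧ/vₓ) = arctan(9/6) = 56.31°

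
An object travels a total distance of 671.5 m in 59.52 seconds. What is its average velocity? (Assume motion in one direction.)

v_avg = Δd / Δt = 671.5 / 59.52 = 11.28 m/s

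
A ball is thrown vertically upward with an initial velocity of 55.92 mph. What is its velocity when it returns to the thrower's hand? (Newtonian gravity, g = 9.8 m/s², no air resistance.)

By conservation of energy (no air resistance), the ball returns to the throw height with the same speed as launch, but directed downward.
|v_ground| = v₀ = 55.92 mph
v_ground = 55.92 mph (downward)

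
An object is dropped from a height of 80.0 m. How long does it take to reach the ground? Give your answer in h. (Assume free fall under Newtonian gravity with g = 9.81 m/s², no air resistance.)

t = √(2h/g) = √(2 × 80.0 / 9.81) = 4.03855 s
t = 4.03855 s / 3600.0 = 0.001122 h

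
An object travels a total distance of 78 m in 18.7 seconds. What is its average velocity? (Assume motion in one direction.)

v_avg = Δd / Δt = 78 / 18.7 = 4.17 m/s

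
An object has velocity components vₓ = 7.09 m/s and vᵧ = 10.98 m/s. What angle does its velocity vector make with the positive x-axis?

θ = arctan(vᵧ/vₓ) = arctan(10.98/7.09) = 57.15°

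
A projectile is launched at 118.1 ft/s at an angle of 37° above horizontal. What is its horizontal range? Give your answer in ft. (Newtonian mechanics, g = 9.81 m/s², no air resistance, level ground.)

v₀ = 118.1 ft/s × 0.3048 = 35.9969 m/s
R = v₀² × sin(2θ) / g = 35.9969² × sin(2 × 37°) / 9.81 = 1295.78 × 0.961262 / 9.81 = 126.971 m
R = 126.971 m / 0.3048 = 416.6 ft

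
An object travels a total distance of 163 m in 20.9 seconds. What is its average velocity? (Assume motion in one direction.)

v_avg = Δd / Δt = 163 / 20.9 = 7.8 m/s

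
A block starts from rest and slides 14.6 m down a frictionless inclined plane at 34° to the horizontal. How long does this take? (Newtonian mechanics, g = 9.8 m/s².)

a = g sin(θ) = 9.8 × sin(34°) = 5.4801 m/s²
t = √(2d/a) = √(2 × 14.6 / 5.4801) = 2.31 s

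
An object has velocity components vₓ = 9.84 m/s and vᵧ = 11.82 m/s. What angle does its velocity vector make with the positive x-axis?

θ = arctan(vᵧ/vₓ) = arctan(11.82/9.84) = 50.22°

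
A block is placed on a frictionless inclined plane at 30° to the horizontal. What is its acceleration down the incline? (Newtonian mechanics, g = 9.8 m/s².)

a = g sin(θ) = 9.8 × sin(30°) = 9.8 × 0.5 = 4.9 m/s²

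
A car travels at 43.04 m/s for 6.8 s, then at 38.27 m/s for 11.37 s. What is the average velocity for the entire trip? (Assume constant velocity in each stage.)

d₁ = v₁t₁ = 43.04 × 6.8 = 292.672 m
d₂ = v₂t₂ = 38.27 × 11.37 = 435.1299 m
d_total = 727.8019 m, t_total = 18.17 s
v_avg = d_total/t_total = 727.8019/18.17 = 40.06 m/s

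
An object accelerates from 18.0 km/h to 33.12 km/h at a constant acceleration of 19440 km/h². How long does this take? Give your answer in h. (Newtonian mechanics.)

v₀ = 18.0 km/h × 0.2777777777777778 = 5.0 m/s
v = 33.12 km/h × 0.2777777777777778 = 9.2 m/s
a = 19440 km/h² × 7.716049382716049e-05 = 1.5 m/s²
t = (v - v₀) / a = (9.2 - 5.0) / 1.5 = 2.8 s
t = 2.8 s / 3600.0 = 0.0007778 h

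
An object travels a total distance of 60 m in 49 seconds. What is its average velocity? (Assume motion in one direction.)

v_avg = Δd / Δt = 60 / 49 = 1.22 m/s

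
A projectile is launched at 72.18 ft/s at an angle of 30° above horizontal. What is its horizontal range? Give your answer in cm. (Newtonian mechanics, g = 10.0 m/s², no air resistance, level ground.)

v₀ = 72.18 ft/s × 0.3048 = 22.0005 m/s
R = v₀² × sin(2θ) / g = 22.0005² × sin(2 × 30°) / 10.0 = 484.022 × 0.866025 / 10.0 = 41.9175 m
R = 41.9175 m / 0.01 = 4192 cm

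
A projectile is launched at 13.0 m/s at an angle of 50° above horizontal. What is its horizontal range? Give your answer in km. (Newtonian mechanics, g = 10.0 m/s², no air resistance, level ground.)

R = v₀² × sin(2θ) / g = 13.0² × sin(2 × 50°) / 10.0 = 169.0 × 0.984808 / 10.0 = 16.6433 m
R = 16.6433 m / 1000.0 = 0.01664 km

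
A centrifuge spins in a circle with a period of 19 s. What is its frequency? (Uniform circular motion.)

f = 1/T = 1/19 = 0.0526 Hz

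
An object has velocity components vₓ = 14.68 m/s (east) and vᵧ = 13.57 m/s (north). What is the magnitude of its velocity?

|v| = √(vₓ² + vᵧ²) = √(14.68² + 13.57²) = √(399.6473) = 19.99 m/s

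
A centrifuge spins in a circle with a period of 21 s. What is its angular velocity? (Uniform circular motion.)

ω = 2π/T = 2π/21 = 0.2992 rad/s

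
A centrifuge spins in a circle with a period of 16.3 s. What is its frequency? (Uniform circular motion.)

f = 1/T = 1/16.3 = 0.0613 Hz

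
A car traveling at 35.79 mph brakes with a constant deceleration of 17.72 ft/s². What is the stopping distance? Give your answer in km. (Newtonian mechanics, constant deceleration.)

v₀ = 35.79 mph × 0.44704 = 15.9996 m/s
a = 17.72 ft/s² × 0.3048 = 5.40106 m/s²
d = v₀² / (2a) = 15.9996² / (2 × 5.40106) = 255.987 / 10.8021 = 23.6979 m
d = 23.6979 m / 1000.0 = 0.0237 km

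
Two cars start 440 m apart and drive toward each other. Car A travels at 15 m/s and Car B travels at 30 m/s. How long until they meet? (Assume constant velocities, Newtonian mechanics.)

Combined speed: v_combined = 15 + 30 = 45 m/s
Time to meet: t = d/v_combined = 440/45 = 9.78 s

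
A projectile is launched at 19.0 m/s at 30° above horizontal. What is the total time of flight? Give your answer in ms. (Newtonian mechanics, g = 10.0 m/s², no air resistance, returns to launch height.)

T = 2 × v₀ × sin(θ) / g = 2 × 19.0 × sin(30°) / 10.0 = 2 × 19.0 × 0.5 / 10.0 = 1.9 s
T = 1.9 s / 0.001 = 1900 ms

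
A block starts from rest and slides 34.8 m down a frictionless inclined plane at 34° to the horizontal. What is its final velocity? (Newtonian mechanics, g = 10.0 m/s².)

a = g sin(θ) = 10.0 × sin(34°) = 5.5919 m/s²
v = √(2ad) = √(2 × 5.5919 × 34.8) = 19.73 m/s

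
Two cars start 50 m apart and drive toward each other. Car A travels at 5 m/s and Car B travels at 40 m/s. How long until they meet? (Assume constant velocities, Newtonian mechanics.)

Combined speed: v_combined = 5 + 40 = 45 m/s
Time to meet: t = d/v_combined = 50/45 = 1.11 s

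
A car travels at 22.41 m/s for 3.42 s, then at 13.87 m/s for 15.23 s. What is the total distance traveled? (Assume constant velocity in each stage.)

d₁ = v₁t₁ = 22.41 × 3.42 = 76.6422 m
d₂ = v₂t₂ = 13.87 × 15.23 = 211.2401 m
d_total = 76.6422 + 211.2401 = 287.88 m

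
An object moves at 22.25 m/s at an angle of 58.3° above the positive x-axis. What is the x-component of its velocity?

vₓ = v cos(θ) = 22.25 × cos(58.3°) = 11.69 m/s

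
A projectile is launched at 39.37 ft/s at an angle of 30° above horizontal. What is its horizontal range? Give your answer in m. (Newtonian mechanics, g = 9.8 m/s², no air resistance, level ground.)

v₀ = 39.37 ft/s × 0.3048 = 12.0 m/s
R = v₀² × sin(2θ) / g = 12.0² × sin(2 × 30°) / 9.8 = 144.0 × 0.866025 / 9.8 = 12.73 m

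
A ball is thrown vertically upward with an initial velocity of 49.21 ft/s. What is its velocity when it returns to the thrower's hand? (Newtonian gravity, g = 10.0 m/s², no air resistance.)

By conservation of energy (no air resistance), the ball returns to the throw height with the same speed as launch, but directed downward.
|v_ground| = v₀ = 49.21 ft/s
v_ground = 49.21 ft/s (downward)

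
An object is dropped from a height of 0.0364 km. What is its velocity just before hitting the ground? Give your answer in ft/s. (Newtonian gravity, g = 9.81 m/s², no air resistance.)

h = 0.0364 km × 1000.0 = 36.4 m
v = √(2gh) = √(2 × 9.81 × 36.4) = 26.7239 m/s
v = 26.7239 m/s / 0.3048 = 87.68 ft/s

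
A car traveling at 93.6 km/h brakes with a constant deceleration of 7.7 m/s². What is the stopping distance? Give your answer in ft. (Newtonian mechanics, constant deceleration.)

v₀ = 93.6 km/h × 0.2777777777777778 = 26.0 m/s
d = v₀² / (2a) = 26.0² / (2 × 7.7) = 676.0 / 15.4 = 43.8961 m
d = 43.8961 m / 0.3048 = 144.0 ft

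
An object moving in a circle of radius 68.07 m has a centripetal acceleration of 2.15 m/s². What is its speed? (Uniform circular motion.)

v = √(a_c × r) = √(2.15 × 68.07) = 12.1 m/s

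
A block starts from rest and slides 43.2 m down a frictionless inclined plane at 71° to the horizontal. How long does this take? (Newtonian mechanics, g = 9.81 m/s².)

a = g sin(θ) = 9.81 × sin(71°) = 9.2755 m/s²
t = √(2d/a) = √(2 × 43.2 / 9.2755) = 3.05 s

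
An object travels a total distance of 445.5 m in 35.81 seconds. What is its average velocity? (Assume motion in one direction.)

v_avg = Δd / Δt = 445.5 / 35.81 = 12.44 m/s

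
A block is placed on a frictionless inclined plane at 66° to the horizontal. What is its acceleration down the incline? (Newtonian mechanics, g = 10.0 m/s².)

a = g sin(θ) = 10.0 × sin(66°) = 10.0 × 0.91355 = 9.14 m/s²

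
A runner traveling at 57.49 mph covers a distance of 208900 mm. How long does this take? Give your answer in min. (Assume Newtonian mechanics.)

d = 208900 mm × 0.001 = 208.9 m
v = 57.49 mph × 0.44704 = 25.7003 m/s
t = d / v = 208.9 / 25.7003 = 8.12831 s
t = 8.12831 s / 60.0 = 0.1355 min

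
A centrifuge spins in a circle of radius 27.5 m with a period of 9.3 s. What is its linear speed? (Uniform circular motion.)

v = 2πr/T = 2π×27.5/9.3 = 18.58 m/s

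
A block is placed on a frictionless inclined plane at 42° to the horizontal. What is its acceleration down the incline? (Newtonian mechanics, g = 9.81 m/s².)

a = g sin(θ) = 9.81 × sin(42°) = 9.81 × 0.6691 = 6.56 m/s²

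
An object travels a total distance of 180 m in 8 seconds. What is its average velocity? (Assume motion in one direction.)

v_avg = Δd / Δt = 180 / 8 = 22.5 m/s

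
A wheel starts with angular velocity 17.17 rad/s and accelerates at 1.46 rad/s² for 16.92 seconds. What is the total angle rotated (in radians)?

θ = ω₀t + ½αt² = 17.17×16.92 + ½×1.46×16.92² = 499.51 rad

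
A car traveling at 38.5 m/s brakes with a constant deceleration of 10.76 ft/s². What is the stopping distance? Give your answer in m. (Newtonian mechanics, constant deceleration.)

a = 10.76 ft/s² × 0.3048 = 3.27965 m/s²
d = v₀² / (2a) = 38.5² / (2 × 3.27965) = 1482.25 / 6.5593 = 226.0 m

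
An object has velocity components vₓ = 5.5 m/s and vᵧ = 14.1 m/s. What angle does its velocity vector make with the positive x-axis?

θ = arctan(vᵧ/vₓ) = arctan(14.1/5.5) = 68.69°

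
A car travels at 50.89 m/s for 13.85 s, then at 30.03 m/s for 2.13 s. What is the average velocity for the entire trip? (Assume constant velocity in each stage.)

d₁ = v₁t₁ = 50.89 × 13.85 = 704.8265 m
d₂ = v₂t₂ = 30.03 × 2.13 = 63.9639 m
d_total = 768.7904 m, t_total = 15.98 s
v_avg = d_total/t_total = 768.7904/15.98 = 48.11 m/s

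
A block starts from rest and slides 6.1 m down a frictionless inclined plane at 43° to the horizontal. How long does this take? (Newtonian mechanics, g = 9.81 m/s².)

a = g sin(θ) = 9.81 × sin(43°) = 6.6904 m/s²
t = √(2d/a) = √(2 × 6.1 / 6.6904) = 1.35 s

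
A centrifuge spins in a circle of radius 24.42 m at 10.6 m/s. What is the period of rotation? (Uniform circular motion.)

T = 2πr/v = 2π×24.42/10.6 = 14.48 s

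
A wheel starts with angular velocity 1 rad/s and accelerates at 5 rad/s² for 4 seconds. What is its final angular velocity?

ω = ω₀ + αt = 1 + 5 × 4 = 21 rad/s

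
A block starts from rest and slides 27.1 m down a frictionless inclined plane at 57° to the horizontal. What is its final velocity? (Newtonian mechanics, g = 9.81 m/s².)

a = g sin(θ) = 9.81 × sin(57°) = 8.2274 m/s²
v = √(2ad) = √(2 × 8.2274 × 27.1) = 21.12 m/s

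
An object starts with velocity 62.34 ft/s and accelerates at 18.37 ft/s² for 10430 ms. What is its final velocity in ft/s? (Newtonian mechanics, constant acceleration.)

v₀ = 62.34 ft/s × 0.3048 = 19.0012 m/s
a = 18.37 ft/s² × 0.3048 = 5.59918 m/s²
t = 10430 ms × 0.001 = 10.43 s
v = v₀ + a × t = 19.0012 + 5.59918 × 10.43 = 77.4006 m/s
v = 77.4006 m/s / 0.3048 = 253.9 ft/s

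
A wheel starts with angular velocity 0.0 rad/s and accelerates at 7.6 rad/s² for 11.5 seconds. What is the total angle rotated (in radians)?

θ = ω₀t + ½αt² = 0.0×11.5 + ½×7.6×11.5² = 502.55 rad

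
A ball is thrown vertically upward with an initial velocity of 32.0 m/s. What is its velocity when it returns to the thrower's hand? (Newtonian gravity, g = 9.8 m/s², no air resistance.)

By conservation of energy (no air resistance), the ball returns to the throw height with the same speed as launch, but directed downward.
|v_ground| = v₀ = 32.0 m/s
v_ground = 32.0 m/s (downward)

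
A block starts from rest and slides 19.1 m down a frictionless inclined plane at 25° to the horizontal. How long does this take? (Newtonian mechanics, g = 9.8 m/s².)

a = g sin(θ) = 9.8 × sin(25°) = 4.1417 m/s²
t = √(2d/a) = √(2 × 19.1 / 4.1417) = 3.04 s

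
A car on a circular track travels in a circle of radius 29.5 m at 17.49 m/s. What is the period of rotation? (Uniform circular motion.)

T = 2πr/v = 2π×29.5/17.49 = 10.6 s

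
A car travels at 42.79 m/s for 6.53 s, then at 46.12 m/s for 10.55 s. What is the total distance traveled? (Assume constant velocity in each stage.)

d₁ = v₁t₁ = 42.79 × 6.53 = 279.4187 m
d₂ = v₂t₂ = 46.12 × 10.55 = 486.566 m
d_total = 279.4187 + 486.566 = 765.98 m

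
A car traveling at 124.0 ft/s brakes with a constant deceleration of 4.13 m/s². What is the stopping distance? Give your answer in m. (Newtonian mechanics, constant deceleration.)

v₀ = 124.0 ft/s × 0.3048 = 37.7952 m/s
d = v₀² / (2a) = 37.7952² / (2 × 4.13) = 1428.48 / 8.26 = 172.9 m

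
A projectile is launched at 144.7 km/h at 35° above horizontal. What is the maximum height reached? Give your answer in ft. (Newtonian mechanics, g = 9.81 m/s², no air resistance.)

v₀ = 144.7 km/h × 0.2777777777777778 = 40.1944 m/s
H = v₀² × sin²(θ) / (2g) = 40.1944² × sin(35°)² / (2 × 9.81) = 1615.59 × 0.32899 / 19.62 = 27.0904 m
H = 27.0904 m / 0.3048 = 88.88 ft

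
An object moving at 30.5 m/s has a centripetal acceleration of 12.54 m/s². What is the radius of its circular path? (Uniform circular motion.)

r = v²/a_c = 30.5²/12.54 = 74.18 m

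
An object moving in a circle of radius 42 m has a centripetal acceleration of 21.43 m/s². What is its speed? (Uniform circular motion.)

v = √(a_c × r) = √(21.43 × 42) = 30.0 m/s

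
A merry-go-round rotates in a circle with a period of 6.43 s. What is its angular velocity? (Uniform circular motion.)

ω = 2π/T = 2π/6.43 = 0.9772 rad/s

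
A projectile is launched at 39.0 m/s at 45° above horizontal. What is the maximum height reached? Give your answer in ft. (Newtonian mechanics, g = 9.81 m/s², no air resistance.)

H = v₀² × sin²(θ) / (2g) = 39.0² × sin(45°)² / (2 × 9.81) = 1521.0 × 0.5 / 19.62 = 38.7615 m
H = 38.7615 m / 0.3048 = 127.2 ft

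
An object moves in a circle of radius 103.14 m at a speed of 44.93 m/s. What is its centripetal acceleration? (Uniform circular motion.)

a_c = v²/r = 44.93²/103.14 = 2018.7049/103.14 = 19.57 m/s²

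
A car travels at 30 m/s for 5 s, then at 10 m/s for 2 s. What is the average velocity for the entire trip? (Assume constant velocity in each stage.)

d₁ = v₁t₁ = 30 × 5 = 150 m
d₂ = v₂t₂ = 10 × 2 = 20 m
d_total = 170 m, t_total = 7 s
v_avg = d_total/t_total = 170/7 = 24.29 m/s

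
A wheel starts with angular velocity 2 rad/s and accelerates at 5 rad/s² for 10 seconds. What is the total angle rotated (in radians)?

θ = ω₀t + ½αt² = 2×10 + ½×5×10² = 270.0 rad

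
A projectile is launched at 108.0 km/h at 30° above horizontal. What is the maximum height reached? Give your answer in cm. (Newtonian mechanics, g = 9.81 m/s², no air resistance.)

v₀ = 108.0 km/h × 0.2777777777777778 = 30.0 m/s
H = v₀² × sin²(θ) / (2g) = 30.0² × sin(30°)² / (2 × 9.81) = 900.0 × 0.25 / 19.62 = 11.4679 m
H = 11.4679 m / 0.01 = 1147 cm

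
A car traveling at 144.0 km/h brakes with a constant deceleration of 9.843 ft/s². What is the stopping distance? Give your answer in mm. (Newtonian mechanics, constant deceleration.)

v₀ = 144.0 km/h × 0.2777777777777778 = 40.0 m/s
a = 9.843 ft/s² × 0.3048 = 3.00015 m/s²
d = v₀² / (2a) = 40.0² / (2 × 3.00015) = 1600.0 / 6.0003 = 266.653 m
d = 266.653 m / 0.001 = 266700 mm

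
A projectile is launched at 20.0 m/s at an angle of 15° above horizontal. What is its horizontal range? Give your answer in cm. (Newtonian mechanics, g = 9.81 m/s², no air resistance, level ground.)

R = v₀² × sin(2θ) / g = 20.0² × sin(2 × 15°) / 9.81 = 400.0 × 0.5 / 9.81 = 20.3874 m
R = 20.3874 m / 0.01 = 2039 cm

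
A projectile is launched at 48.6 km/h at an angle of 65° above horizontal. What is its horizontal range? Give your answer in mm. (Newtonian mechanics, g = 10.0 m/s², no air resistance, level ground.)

v₀ = 48.6 km/h × 0.2777777777777778 = 13.5 m/s
R = v₀² × sin(2θ) / g = 13.5² × sin(2 × 65°) / 10.0 = 182.25 × 0.766044 / 10.0 = 13.9612 m
R = 13.9612 m / 0.001 = 13960 mm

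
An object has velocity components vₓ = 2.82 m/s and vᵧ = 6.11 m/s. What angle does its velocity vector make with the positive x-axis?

θ = arctan(vᵧ/vₓ) = arctan(6.11/2.82) = 65.22°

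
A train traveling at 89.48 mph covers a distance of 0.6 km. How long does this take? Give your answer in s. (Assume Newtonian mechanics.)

d = 0.6 km × 1000.0 = 600.0 m
v = 89.48 mph × 0.44704 = 40.0011 m/s
t = d / v = 600.0 / 40.0011 = 15.0 s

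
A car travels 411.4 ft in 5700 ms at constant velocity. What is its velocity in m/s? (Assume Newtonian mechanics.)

d = 411.4 ft × 0.3048 = 125.395 m
t = 5700 ms × 0.001 = 5.7 s
v = d / t = 125.395 / 5.7 = 22.0 m/s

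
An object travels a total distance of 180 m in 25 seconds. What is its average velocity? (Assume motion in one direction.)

v_avg = Δd / Δt = 180 / 25 = 7.2 m/s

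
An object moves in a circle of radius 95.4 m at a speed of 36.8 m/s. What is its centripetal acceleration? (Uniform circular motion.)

a_c = v²/r = 36.8²/95.4 = 1354.24/95.4 = 14.2 m/s²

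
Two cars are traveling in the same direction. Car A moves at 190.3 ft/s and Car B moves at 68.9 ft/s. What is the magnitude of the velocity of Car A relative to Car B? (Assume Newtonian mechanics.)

v_rel = |v_A - v_B| = |190.3 - 68.9| = 121.4 ft/s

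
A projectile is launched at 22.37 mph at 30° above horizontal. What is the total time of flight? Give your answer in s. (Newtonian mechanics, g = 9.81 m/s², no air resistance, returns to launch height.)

v₀ = 22.37 mph × 0.44704 = 10.0003 m/s
T = 2 × v₀ × sin(θ) / g = 2 × 10.0003 × sin(30°) / 9.81 = 2 × 10.0003 × 0.5 / 9.81 = 1.019 s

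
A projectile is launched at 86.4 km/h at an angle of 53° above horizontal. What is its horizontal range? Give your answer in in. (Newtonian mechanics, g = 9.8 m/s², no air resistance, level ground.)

v₀ = 86.4 km/h × 0.2777777777777778 = 24.0 m/s
R = v₀² × sin(2θ) / g = 24.0² × sin(2 × 53°) / 9.8 = 576.0 × 0.961262 / 9.8 = 56.4987 m
R = 56.4987 m / 0.0254 = 2224 in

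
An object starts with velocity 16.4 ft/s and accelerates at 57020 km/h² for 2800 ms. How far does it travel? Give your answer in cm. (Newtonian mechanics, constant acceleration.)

v₀ = 16.4 ft/s × 0.3048 = 4.99872 m/s
a = 57020 km/h² × 7.716049382716049e-05 = 4.39969 m/s²
t = 2800 ms × 0.001 = 2.8 s
d = v₀ × t + ½ × a × t² = 4.99872 × 2.8 + 0.5 × 4.39969 × 2.8² = 31.2432 m
d = 31.2432 m / 0.01 = 3124 cm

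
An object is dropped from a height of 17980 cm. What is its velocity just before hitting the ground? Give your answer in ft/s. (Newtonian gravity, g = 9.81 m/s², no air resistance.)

h = 17980 cm × 0.01 = 179.8 m
v = √(2gh) = √(2 × 9.81 × 179.8) = 59.3942 m/s
v = 59.3942 m/s / 0.3048 = 194.9 ft/s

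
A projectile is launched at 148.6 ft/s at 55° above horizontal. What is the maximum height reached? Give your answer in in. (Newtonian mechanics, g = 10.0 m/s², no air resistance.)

v₀ = 148.6 ft/s × 0.3048 = 45.2933 m/s
H = v₀² × sin²(θ) / (2g) = 45.2933² × sin(55°)² / (2 × 10.0) = 2051.48 × 0.67101 / 20.0 = 68.8282 m
H = 68.8282 m / 0.0254 = 2710 in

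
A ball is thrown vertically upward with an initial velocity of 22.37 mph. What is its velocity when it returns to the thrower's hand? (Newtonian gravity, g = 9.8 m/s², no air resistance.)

By conservation of energy (no air resistance), the ball returns to the throw height with the same speed as launch, but directed downward.
|v_ground| = v₀ = 22.37 mph
v_ground = 22.37 mph (downward)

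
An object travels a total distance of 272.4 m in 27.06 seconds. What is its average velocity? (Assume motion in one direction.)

v_avg = Δd / Δt = 272.4 / 27.06 = 10.07 m/s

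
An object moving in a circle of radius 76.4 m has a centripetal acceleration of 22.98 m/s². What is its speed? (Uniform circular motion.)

v = √(a_c × r) = √(22.98 × 76.4) = 41.9 m/s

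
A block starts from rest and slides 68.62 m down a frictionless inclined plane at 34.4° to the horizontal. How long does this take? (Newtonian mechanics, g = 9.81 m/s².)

a = g sin(θ) = 9.81 × sin(34.4°) = 5.5423 m/s²
t = √(2d/a) = √(2 × 68.62 / 5.5423) = 4.98 s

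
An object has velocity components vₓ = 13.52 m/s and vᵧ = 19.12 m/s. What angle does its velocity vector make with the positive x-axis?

θ = arctan(vᵧ/vₓ) = arctan(19.12/13.52) = 54.74°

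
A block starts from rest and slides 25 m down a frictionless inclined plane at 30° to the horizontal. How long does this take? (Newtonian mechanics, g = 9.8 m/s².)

a = g sin(θ) = 9.8 × sin(30°) = 4.9 m/s²
t = √(2d/a) = √(2 × 25 / 4.9) = 3.19 s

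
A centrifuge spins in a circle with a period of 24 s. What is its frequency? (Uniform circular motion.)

f = 1/T = 1/24 = 0.0417 Hz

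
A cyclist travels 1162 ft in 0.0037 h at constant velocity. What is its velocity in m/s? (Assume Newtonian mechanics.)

d = 1162 ft × 0.3048 = 354.178 m
t = 0.0037 h × 3600.0 = 13.32 s
v = d / t = 354.178 / 13.32 = 26.59 m/s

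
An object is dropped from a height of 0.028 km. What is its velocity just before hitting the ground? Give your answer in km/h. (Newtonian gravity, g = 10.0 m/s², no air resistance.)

h = 0.028 km × 1000.0 = 28.0 m
v = √(2gh) = √(2 × 10.0 × 28.0) = 23.6643 m/s
v = 23.6643 m/s / 0.2777777777777778 = 85.19 km/h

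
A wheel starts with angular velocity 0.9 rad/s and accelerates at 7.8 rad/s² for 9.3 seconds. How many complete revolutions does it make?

θ = ω₀t + ½αt² = 0.9×9.3 + ½×7.8×9.3² = 345.681 rad
Total revolutions = θ/(2π) = 345.681/(2π) = 55.02
Complete revolutions = ⌊55.02⌋ = 55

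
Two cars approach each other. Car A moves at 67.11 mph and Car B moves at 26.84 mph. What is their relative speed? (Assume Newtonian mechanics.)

v_rel = v_A + v_B = 67.11 + 26.84 = 93.95 mph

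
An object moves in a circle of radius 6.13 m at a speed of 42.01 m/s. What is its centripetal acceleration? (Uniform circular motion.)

a_c = v²/r = 42.01²/6.13 = 1764.8401/6.13 = 287.9 m/s²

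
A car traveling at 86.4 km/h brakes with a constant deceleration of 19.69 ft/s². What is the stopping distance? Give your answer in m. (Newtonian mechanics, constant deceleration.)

v₀ = 86.4 km/h × 0.2777777777777778 = 24.0 m/s
a = 19.69 ft/s² × 0.3048 = 6.00151 m/s²
d = v₀² / (2a) = 24.0² / (2 × 6.00151) = 576.0 / 12.003 = 47.99 m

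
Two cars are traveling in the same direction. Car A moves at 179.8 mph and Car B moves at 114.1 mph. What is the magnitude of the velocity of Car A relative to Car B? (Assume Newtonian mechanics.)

v_rel = |v_A - v_B| = |179.8 - 114.1| = 65.7 mph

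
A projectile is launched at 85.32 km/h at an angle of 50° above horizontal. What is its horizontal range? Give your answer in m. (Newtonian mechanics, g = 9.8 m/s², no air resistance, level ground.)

v₀ = 85.32 km/h × 0.2777777777777778 = 23.7 m/s
R = v₀² × sin(2θ) / g = 23.7² × sin(2 × 50°) / 9.8 = 561.69 × 0.984808 / 9.8 = 56.44 m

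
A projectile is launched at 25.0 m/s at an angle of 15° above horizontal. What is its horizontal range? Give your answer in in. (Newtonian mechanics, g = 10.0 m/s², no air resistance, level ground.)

R = v₀² × sin(2θ) / g = 25.0² × sin(2 × 15°) / 10.0 = 625.0 × 0.5 / 10.0 = 31.25 m
R = 31.25 m / 0.0254 = 1230 in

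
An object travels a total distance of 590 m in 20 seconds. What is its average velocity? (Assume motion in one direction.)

v_avg = Δd / Δt = 590 / 20 = 29.5 m/s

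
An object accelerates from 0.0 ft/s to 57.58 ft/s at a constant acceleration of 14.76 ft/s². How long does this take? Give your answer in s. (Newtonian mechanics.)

v₀ = 0.0 ft/s × 0.3048 = 0.0 m/s
v = 57.58 ft/s × 0.3048 = 17.5504 m/s
a = 14.76 ft/s² × 0.3048 = 4.49885 m/s²
t = (v - v₀) / a = (17.5504 - 0.0) / 4.49885 = 3.901 s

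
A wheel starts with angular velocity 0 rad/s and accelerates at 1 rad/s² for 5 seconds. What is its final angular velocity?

ω = ω₀ + αt = 0 + 1 × 5 = 5 rad/s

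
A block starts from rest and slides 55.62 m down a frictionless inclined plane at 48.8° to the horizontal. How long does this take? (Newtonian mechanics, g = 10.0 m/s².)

a = g sin(θ) = 10.0 × sin(48.8°) = 7.5241 m/s²
t = √(2d/a) = √(2 × 55.62 / 7.5241) = 3.85 s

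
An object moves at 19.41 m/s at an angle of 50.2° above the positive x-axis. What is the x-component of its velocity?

vₓ = v cos(θ) = 19.41 × cos(50.2°) = 12.42 m/s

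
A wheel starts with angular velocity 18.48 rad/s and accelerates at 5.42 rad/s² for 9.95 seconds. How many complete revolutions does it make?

θ = ω₀t + ½αt² = 18.48×9.95 + ½×5.42×9.95² = 452.172775 rad
Total revolutions = θ/(2π) = 452.172775/(2π) = 71.97
Complete revolutions = ⌊71.97⌋ = 71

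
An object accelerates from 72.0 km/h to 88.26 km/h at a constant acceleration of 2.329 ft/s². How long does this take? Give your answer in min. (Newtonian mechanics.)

v₀ = 72.0 km/h × 0.2777777777777778 = 20.0 m/s
v = 88.26 km/h × 0.2777777777777778 = 24.5167 m/s
a = 2.329 ft/s² × 0.3048 = 0.709879 m/s²
t = (v - v₀) / a = (24.5167 - 20.0) / 0.709879 = 6.36263 s
t = 6.36263 s / 60.0 = 0.106 min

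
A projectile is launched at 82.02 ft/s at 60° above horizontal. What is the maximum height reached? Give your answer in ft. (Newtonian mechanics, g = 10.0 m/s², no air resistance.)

v₀ = 82.02 ft/s × 0.3048 = 24.9997 m/s
H = v₀² × sin²(θ) / (2g) = 24.9997² × sin(60°)² / (2 × 10.0) = 624.985 × 0.75 / 20.0 = 23.4369 m
H = 23.4369 m / 0.3048 = 76.89 ft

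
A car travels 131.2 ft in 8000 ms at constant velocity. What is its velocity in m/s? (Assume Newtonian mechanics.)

d = 131.2 ft × 0.3048 = 39.9898 m
t = 8000 ms × 0.001 = 8.0 s
v = d / t = 39.9898 / 8.0 = 4.999 m/s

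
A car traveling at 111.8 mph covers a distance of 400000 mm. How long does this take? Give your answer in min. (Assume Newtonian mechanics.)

d = 400000 mm × 0.001 = 400.0 m
v = 111.8 mph × 0.44704 = 49.9791 m/s
t = d / v = 400.0 / 49.9791 = 8.00335 s
t = 8.00335 s / 60.0 = 0.1334 min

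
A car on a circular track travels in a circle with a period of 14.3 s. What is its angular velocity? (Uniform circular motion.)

ω = 2π/T = 2π/14.3 = 0.4394 rad/s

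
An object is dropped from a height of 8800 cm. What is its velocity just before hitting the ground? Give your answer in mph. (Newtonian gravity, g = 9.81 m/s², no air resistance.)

h = 8800 cm × 0.01 = 88.0 m
v = √(2gh) = √(2 × 9.81 × 88.0) = 41.5519 m/s
v = 41.5519 m/s / 0.44704 = 92.95 mph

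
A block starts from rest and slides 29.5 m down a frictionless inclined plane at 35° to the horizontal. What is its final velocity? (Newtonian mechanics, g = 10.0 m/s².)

a = g sin(θ) = 10.0 × sin(35°) = 5.7358 m/s²
v = √(2ad) = √(2 × 5.7358 × 29.5) = 18.4 m/s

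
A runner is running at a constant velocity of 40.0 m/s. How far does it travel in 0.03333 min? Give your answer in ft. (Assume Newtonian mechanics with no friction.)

t = 0.03333 min × 60.0 = 1.9998 s
d = v × t = 40.0 × 1.9998 = 79.992 m
d = 79.992 m / 0.3048 = 262.4 ft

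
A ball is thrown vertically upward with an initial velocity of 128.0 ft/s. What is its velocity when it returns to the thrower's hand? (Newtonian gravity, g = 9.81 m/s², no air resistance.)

By conservation of energy (no air resistance), the ball returns to the throw height with the same speed as launch, but directed downward.
|v_ground| = v₀ = 128.0 ft/s
v_ground = 128.0 ft/s (downward)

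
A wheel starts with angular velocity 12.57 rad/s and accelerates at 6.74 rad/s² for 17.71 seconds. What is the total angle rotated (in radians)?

θ = ω₀t + ½αt² = 12.57×17.71 + ½×6.74×17.71² = 1279.6 rad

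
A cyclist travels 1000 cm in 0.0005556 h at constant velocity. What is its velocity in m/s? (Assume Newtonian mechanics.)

d = 1000 cm × 0.01 = 10.0 m
t = 0.0005556 h × 3600.0 = 2.00016 s
v = d / t = 10.0 / 2.00016 = 5.0 m/s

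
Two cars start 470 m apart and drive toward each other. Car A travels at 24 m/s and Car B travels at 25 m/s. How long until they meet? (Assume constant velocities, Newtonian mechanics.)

Combined speed: v_combined = 24 + 25 = 49 m/s
Time to meet: t = d/v_combined = 470/49 = 9.59 s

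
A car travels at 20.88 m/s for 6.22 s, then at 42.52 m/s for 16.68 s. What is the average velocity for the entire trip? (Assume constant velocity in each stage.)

d₁ = v₁t₁ = 20.88 × 6.22 = 129.8736 m
d₂ = v₂t₂ = 42.52 × 16.68 = 709.2336 m
d_total = 839.1072 m, t_total = 22.9 s
v_avg = d_total/t_total = 839.1072/22.9 = 36.64 m/s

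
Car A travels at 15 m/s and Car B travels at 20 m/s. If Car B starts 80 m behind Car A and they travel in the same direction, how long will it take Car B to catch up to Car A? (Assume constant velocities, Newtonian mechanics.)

Relative speed: v_rel = 20 - 15 = 5 m/s
Time to catch: t = d₀/v_rel = 80/5 = 16.0 s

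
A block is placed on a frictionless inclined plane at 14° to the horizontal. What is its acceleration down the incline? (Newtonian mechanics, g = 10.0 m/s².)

a = g sin(θ) = 10.0 × sin(14°) = 10.0 × 0.2419 = 2.42 m/s²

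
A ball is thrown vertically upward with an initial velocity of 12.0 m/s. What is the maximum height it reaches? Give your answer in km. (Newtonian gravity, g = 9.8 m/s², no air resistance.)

h_max = v₀² / (2g) = 12.0² / (2 × 9.8) = 144.0 / 19.6 = 7.34694 m
h_max = 7.34694 m / 1000.0 = 0.007347 km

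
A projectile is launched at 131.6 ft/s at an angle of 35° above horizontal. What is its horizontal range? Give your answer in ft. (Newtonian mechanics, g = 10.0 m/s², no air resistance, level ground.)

v₀ = 131.6 ft/s × 0.3048 = 40.1117 m/s
R = v₀² × sin(2θ) / g = 40.1117² × sin(2 × 35°) / 10.0 = 1608.95 × 0.939693 / 10.0 = 151.192 m
R = 151.192 m / 0.3048 = 496.0 ft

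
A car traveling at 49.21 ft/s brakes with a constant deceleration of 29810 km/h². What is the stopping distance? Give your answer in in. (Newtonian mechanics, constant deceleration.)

v₀ = 49.21 ft/s × 0.3048 = 14.9992 m/s
a = 29810 km/h² × 7.716049382716049e-05 = 2.30015 m/s²
d = v₀² / (2a) = 14.9992² / (2 × 2.30015) = 224.976 / 4.6003 = 48.9046 m
d = 48.9046 m / 0.0254 = 1925 in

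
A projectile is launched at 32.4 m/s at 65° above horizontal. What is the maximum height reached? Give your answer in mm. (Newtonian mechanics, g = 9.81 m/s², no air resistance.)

H = v₀² × sin²(θ) / (2g) = 32.4² × sin(65°)² / (2 × 9.81) = 1049.76 × 0.821394 / 19.62 = 43.9483 m
H = 43.9483 m / 0.001 = 43950 mm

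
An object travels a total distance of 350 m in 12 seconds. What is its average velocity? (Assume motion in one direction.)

v_avg = Δd / Δt = 350 / 12 = 29.17 m/s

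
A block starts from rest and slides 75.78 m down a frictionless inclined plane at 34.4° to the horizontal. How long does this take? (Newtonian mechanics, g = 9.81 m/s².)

a = g sin(θ) = 9.81 × sin(34.4°) = 5.5423 m/s²
t = √(2d/a) = √(2 × 75.78 / 5.5423) = 5.23 s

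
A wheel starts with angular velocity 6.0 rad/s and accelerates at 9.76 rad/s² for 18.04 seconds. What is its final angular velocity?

ω = ω₀ + αt = 6.0 + 9.76 × 18.04 = 182.07 rad/s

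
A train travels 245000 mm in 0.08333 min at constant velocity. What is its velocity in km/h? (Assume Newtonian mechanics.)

d = 245000 mm × 0.001 = 245.0 m
t = 0.08333 min × 60.0 = 4.9998 s
v = d / t = 245.0 / 4.9998 = 49.002 m/s
v = 49.002 m/s / 0.2777777777777778 = 176.4 km/h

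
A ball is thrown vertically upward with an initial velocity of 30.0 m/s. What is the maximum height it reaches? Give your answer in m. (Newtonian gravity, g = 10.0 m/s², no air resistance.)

h_max = v₀² / (2g) = 30.0² / (2 × 10.0) = 900.0 / 20.0 = 45.0 m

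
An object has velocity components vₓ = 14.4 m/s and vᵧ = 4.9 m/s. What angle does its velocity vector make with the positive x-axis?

θ = arctan(vᵧ/vₓ) = arctan(4.9/14.4) = 18.79°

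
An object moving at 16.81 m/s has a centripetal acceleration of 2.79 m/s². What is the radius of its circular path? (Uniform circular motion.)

r = v²/a_c = 16.81²/2.79 = 101.28 m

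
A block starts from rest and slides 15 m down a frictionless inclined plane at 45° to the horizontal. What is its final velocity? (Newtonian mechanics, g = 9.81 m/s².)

a = g sin(θ) = 9.81 × sin(45°) = 6.9367 m/s²
v = √(2ad) = √(2 × 6.9367 × 15) = 14.43 m/s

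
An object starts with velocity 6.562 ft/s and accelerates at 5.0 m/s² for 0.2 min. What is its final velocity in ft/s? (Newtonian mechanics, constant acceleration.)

v₀ = 6.562 ft/s × 0.3048 = 2.0001 m/s
t = 0.2 min × 60.0 = 12.0 s
v = v₀ + a × t = 2.0001 + 5.0 × 12.0 = 62.0001 m/s
v = 62.0001 m/s / 0.3048 = 203.4 ft/s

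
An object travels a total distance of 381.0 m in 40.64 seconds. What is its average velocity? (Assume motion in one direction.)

v_avg = Δd / Δt = 381.0 / 40.64 = 9.38 m/s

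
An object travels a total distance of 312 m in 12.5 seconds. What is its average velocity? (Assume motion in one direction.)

v_avg = Δd / Δt = 312 / 12.5 = 24.96 m/s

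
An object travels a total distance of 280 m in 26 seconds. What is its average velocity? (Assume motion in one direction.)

v_avg = Δd / Δt = 280 / 26 = 10.77 m/s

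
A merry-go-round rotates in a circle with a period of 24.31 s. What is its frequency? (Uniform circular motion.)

f = 1/T = 1/24.31 = 0.0411 Hz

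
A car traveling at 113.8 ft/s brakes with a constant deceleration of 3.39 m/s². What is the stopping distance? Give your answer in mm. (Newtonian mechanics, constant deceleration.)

v₀ = 113.8 ft/s × 0.3048 = 34.6862 m/s
d = v₀² / (2a) = 34.6862² / (2 × 3.39) = 1203.13 / 6.78 = 177.453 m
d = 177.453 m / 0.001 = 177500 mm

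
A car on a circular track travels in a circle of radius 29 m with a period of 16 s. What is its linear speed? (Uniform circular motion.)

v = 2πr/T = 2π×29/16 = 11.39 m/s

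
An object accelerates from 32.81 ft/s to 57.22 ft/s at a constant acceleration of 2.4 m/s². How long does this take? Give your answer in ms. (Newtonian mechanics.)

v₀ = 32.81 ft/s × 0.3048 = 10.0005 m/s
v = 57.22 ft/s × 0.3048 = 17.4407 m/s
t = (v - v₀) / a = (17.4407 - 10.0005) / 2.4 = 3.10008 s
t = 3.10008 s / 0.001 = 3100 ms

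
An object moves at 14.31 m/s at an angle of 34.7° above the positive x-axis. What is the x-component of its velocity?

vₓ = v cos(θ) = 14.31 × cos(34.7°) = 11.76 m/s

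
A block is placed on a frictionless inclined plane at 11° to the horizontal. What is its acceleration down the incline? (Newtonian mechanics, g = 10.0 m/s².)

a = g sin(θ) = 10.0 × sin(11°) = 10.0 × 0.1908 = 1.91 m/s²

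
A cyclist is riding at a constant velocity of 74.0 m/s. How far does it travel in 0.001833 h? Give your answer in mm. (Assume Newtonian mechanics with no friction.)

t = 0.001833 h × 3600.0 = 6.5988 s
d = v × t = 74.0 × 6.5988 = 488.311 m
d = 488.311 m / 0.001 = 488300 mm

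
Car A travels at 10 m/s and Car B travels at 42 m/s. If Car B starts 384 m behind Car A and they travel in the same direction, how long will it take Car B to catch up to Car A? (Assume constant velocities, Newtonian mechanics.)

Relative speed: v_rel = 42 - 10 = 32 m/s
Time to catch: t = d₀/v_rel = 384/32 = 12.0 s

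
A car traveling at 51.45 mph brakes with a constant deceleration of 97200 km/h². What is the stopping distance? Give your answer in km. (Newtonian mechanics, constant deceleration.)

v₀ = 51.45 mph × 0.44704 = 23.0002 m/s
a = 97200 km/h² × 7.716049382716049e-05 = 7.5 m/s²
d = v₀² / (2a) = 23.0002² / (2 × 7.5) = 529.009 / 15.0 = 35.2673 m
d = 35.2673 m / 1000.0 = 0.03527 km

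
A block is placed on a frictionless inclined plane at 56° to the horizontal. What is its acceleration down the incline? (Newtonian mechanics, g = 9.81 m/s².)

a = g sin(θ) = 9.81 × sin(56°) = 9.81 × 0.829 = 8.13 m/s²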